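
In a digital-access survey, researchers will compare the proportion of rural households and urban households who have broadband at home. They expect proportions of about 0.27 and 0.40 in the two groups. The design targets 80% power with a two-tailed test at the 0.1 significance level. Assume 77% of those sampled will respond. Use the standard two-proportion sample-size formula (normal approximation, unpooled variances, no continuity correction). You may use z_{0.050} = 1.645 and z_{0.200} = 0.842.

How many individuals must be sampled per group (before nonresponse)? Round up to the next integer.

n = (z_{α/2} + z_β)² · [p₁(1−p₁) + p₂(1−p₂)] / (p₁ − p₂)²
  = (1.645 + 0.842)² · (0.27·0.73 + 0.40·0.60) / (-0.13)²
  = (2.487)² · (0.1971 + 0.2400) / 0.0169
  = 6.1852 · 0.4371 / 0.0169
  = 159.97
Adjust for 77% response: 159.97 / 0.77 = 207.76.
Round up → n = 208 per group.

n = 208 per group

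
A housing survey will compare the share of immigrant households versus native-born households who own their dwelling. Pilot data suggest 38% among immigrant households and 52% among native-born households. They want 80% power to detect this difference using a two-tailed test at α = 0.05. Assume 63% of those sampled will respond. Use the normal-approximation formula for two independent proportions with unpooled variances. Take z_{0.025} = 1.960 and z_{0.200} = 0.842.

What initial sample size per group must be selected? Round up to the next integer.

n = 309 per group

n = (z_{α/2} + z_β)² · [p₁(1−p₁) + p₂(1−p₂)] / (p₁ − p₂)²
  = (1.960 + 0.842)² · (0.38·0.62 + 0.52·0.48) / (-0.14)²
  = (2.802)² · (0.2356 + 0.2496) / 0.0196
  = 7.8512 · 0.4852 / 0.0196
  = 194.36
Adjust for 63% response: 194.36 / 0.63 = 308.50.
Round up → n = 309 per group.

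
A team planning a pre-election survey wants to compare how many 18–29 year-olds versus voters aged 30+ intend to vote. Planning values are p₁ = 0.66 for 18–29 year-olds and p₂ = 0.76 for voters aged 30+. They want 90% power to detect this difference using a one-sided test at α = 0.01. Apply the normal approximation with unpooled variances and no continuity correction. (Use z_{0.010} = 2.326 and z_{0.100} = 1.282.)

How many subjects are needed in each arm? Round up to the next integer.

n = (z_α + z_β)² · [p₁(1−p₁) + p₂(1−p₂)] / (p₁ − p₂)²
  = (2.326 + 1.282)² · (0.66·0.34 + 0.76·0.24) / (-0.10)²
  = (3.608)² · (0.2244 + 0.1824) / 0.0100
  = 13.0177 · 0.4068 / 0.0100
  = 529.56
Round up → n = 530 per group.

n = 530 per group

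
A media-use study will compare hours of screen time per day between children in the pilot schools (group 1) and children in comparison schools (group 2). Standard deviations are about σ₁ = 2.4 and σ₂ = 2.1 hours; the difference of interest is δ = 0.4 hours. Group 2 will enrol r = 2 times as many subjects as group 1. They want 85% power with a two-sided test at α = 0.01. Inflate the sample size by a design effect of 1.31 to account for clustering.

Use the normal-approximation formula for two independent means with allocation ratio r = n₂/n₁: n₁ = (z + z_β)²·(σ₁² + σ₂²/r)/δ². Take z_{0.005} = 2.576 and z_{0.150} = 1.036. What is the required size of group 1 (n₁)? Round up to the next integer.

n₁ = (z_{α/2} + z_β)² · (σ₁² + σ₂²/r) / δ²
   = (2.576 + 1.036)² · (2.4² + 2.1²/2) / 0.4²
   = 13.0465 · (5.76 + 2.205) / 0.16
   = 13.0465 · 7.965 / 0.16
   = 649.47
Design effect: 1.31 × 649.47 = 850.81.
Round up → n₁ = 851; n₂ = r·n₁ = 2 × 851 = 1702.

n₁ = 851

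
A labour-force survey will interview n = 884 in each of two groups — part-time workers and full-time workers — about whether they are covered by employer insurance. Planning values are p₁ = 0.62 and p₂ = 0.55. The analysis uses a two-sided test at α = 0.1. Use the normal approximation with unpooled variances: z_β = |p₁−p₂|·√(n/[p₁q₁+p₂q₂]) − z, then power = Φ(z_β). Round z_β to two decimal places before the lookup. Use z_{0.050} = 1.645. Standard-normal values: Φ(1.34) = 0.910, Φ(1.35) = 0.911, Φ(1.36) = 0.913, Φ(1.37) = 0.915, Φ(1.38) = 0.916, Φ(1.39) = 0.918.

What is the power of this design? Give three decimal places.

z_β = |p₁−p₂|·√(n/[p₁q₁+p₂q₂]) − z_{α/2}
    = 0.07 · √(884/0.4831) − 1.645
    = 0.07 · 42.7767 − 1.645
    = 2.9944 − 1.645 = 1.3494 → 1.35
Power = Φ(1.35) = 0.911.

Power ≈ 0.911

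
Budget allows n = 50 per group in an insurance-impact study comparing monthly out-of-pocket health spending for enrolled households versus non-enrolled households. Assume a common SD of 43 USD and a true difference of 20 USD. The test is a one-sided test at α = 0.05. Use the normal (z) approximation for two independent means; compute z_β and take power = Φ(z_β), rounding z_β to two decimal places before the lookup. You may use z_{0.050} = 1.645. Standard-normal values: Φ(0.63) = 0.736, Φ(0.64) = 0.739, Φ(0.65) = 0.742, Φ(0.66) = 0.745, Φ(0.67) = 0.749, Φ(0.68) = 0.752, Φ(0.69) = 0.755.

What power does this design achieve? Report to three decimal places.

Power ≈ 0.752

z_β = δ·√(n/(σ₁²+σ₂²)) − z_α
    = 20 · √(50/3698) − 1.645
    = 20 · 0.11628 − 1.645
    = 2.3256 − 1.645 = 0.6806 → 0.68
Power = Φ(0.68) = 0.752.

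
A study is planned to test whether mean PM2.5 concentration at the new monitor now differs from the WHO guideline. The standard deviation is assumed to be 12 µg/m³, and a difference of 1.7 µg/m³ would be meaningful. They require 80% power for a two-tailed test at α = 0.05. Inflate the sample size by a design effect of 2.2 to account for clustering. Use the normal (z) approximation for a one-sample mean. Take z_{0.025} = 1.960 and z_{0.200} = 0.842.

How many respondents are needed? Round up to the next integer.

n = 861

n = (z_{α/2} + z_β)² · σ² / δ²
  = (1.960 + 0.842)² · 12² / 1.7²
  = 7.8512 · 144 / 2.89
  = 391.20
Design effect: 2.2 × 391.20 = 860.64.
Round up → n = 861.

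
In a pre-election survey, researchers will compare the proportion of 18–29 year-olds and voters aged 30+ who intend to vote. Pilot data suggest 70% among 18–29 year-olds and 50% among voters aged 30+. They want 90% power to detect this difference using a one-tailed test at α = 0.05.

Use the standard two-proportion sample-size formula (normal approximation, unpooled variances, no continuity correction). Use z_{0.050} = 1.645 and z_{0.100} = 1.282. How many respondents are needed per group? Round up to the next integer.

n = 99 per group

n = (z_α + z_β)² · [p₁(1−p₁) + p₂(1−p₂)] / (p₁ − p₂)²
  = (1.645 + 1.282)² · (0.70·0.30 + 0.50·0.50) / (0.20)²
  = (2.927)² · (0.2100 + 0.2500) / 0.0400
  = 8.5673 · 0.4600 / 0.0400
  = 98.52
Round up → n = 99 per group.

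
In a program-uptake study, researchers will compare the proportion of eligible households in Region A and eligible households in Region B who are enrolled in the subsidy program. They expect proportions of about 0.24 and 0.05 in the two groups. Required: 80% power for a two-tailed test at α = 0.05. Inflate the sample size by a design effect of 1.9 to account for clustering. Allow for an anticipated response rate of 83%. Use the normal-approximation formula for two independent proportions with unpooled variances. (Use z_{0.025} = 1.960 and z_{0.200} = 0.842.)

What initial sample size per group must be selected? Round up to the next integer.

n = (z_{α/2} + z_β)² · [p₁(1−p₁) + p₂(1−p₂)] / (p₁ − p₂)²
  = (1.960 + 0.842)² · (0.24·0.76 + 0.05·0.95) / (0.19)²
  = (2.802)² · (0.1824 + 0.0475) / 0.0361
  = 7.8512 · 0.2299 / 0.0361
  = 50.00
Design effect: 1.9 × 50.00 = 95.00.
Adjust for 83% response: 95.00 / 0.83 = 114.46.
Round up → n = 115 per group.

n = 115 per group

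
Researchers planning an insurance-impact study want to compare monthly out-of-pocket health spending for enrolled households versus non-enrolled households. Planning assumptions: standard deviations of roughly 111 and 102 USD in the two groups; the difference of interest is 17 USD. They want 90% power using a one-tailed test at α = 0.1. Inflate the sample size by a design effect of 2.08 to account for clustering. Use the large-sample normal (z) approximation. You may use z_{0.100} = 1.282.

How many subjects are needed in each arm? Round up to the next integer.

n = (z_α + z_β)² · (σ₁² + σ₂²) / δ²
  = (1.282 + 1.282)² · (111² + 102² = 22725) / 17²
  = 6.5741 · 22725 / 289
  = 516.94
Design effect: 2.08 × 516.94 = 1075.24.
Round up → n = 1076 per group.

n = 1076 per group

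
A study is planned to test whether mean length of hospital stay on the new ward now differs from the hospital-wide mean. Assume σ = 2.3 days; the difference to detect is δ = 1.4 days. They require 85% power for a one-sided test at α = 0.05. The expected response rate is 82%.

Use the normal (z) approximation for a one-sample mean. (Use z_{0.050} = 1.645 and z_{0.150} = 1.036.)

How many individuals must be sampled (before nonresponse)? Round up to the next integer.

n = 24

n = (z_α + z_β)² · σ² / δ²
  = (1.645 + 1.036)² · 2.3² / 1.4²
  = 7.1878 · 5.29 / 1.96
  = 19.40
Adjust for 82% response: 19.40 / 0.82 = 23.66.
Round up → n = 24.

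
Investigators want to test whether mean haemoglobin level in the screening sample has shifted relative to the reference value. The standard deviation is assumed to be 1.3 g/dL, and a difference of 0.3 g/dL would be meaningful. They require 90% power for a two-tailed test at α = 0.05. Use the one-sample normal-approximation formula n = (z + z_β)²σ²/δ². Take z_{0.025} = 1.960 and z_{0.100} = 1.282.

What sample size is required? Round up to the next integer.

n = 198

n = (z_{α/2} + z_β)² · σ² / δ²
  = (1.960 + 1.282)² · 1.3² / 0.3²
  = 10.5106 · 1.69 / 0.09
  = 197.37
Round up → n = 198.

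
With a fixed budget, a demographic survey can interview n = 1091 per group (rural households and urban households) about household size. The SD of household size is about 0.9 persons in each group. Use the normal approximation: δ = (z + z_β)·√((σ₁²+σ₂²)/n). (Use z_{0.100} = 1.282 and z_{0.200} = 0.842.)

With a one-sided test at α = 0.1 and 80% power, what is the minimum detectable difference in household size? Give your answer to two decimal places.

Minimum detectable difference ≈ 0.08 persons

δ = (z_α + z_β) · √((σ₁²+σ₂²)/n)
  = (1.282 + 0.842) · √(1.62/1091)
  = 2.124 · √0.00148
  = 2.124 · 0.0385
  = 0.0818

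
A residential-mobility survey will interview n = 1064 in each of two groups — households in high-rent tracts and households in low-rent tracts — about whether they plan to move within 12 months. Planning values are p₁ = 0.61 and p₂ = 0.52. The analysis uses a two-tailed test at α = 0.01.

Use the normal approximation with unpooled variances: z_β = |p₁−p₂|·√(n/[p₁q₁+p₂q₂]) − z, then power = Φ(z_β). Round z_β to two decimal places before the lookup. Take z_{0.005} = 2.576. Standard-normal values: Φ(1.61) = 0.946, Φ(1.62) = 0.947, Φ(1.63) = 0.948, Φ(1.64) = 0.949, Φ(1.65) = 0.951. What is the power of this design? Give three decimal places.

Power ≈ 0.948

z_β = |p₁−p₂|·√(n/[p₁q₁+p₂q₂]) − z_{α/2}
    = 0.09 · √(1064/0.4875) − 2.576
    = 0.09 · 46.7179 − 2.576
    = 4.2046 − 2.576 = 1.6286 → 1.63
Power = Φ(1.63) = 0.948.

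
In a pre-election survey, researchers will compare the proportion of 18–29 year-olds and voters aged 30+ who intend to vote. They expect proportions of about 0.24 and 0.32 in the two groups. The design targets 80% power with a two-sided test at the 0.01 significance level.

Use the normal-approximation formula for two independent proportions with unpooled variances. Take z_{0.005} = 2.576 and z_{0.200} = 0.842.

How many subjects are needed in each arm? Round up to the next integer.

n = (z_{α/2} + z_β)² · [p₁(1−p₁) + p₂(1−p₂)] / (p₁ − p₂)²
  = (2.576 + 0.842)² · (0.24·0.76 + 0.32·0.68) / (-0.08)²
  = (3.418)² · (0.1824 + 0.2176) / 0.0064
  = 11.6827 · 0.4000 / 0.0064
  = 730.17
Round up → n = 731 per group.

n = 731 per group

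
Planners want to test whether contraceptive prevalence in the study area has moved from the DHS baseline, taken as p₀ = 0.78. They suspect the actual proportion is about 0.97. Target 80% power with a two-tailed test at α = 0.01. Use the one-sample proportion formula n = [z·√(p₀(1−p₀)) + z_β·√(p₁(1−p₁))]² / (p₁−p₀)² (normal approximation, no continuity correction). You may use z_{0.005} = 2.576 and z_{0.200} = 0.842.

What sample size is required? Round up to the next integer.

n = 41

n = [z_{α/2}·√(p₀q₀) + z_β·√(p₁q₁)]² / (p₁ − p₀)²
  = [2.576·√(0.78·0.22) + 0.842·√(0.97·0.03)]² / (0.19)²
  = [2.576·0.4142 + 0.842·0.1706]² / 0.0361
  = [1.2107]² / 0.0361
  = 40.61
Round up → n = 41.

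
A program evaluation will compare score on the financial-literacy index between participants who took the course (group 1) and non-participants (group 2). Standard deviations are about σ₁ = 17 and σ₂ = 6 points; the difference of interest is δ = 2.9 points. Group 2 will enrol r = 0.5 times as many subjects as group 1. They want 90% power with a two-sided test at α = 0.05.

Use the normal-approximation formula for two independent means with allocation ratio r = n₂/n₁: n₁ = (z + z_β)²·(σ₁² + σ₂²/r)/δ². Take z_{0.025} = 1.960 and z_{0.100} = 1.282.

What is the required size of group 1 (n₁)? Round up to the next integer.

n₁ = 452

n₁ = (z_{α/2} + z_β)² · (σ₁² + σ₂²/r) / δ²
   = (1.960 + 1.282)² · (17² + 6²/0.5) / 2.9²
   = 10.5106 · (289 + 72) / 8.41
   = 10.5106 · 361 / 8.41
   = 451.17
Round up → n₁ = 452; n₂ = r·n₁ = 0.5 × 452 = 226.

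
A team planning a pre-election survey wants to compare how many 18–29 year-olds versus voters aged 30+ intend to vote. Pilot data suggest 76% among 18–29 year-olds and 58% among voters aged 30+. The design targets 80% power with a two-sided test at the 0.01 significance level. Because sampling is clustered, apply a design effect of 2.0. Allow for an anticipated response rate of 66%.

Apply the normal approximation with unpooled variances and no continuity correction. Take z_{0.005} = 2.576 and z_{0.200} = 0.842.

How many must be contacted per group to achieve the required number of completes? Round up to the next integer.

n = 466 per group

n = (z_{α/2} + z_β)² · [p₁(1−p₁) + p₂(1−p₂)] / (p₁ − p₂)²
  = (2.576 + 0.842)² · (0.76·0.24 + 0.58·0.42) / (0.18)²
  = (3.418)² · (0.1824 + 0.2436) / 0.0324
  = 11.6827 · 0.4260 / 0.0324
  = 153.61
Design effect: 2.0 × 153.61 = 307.21.
Adjust for 66% response: 307.21 / 0.66 = 465.47.
Round up → n = 466 per group.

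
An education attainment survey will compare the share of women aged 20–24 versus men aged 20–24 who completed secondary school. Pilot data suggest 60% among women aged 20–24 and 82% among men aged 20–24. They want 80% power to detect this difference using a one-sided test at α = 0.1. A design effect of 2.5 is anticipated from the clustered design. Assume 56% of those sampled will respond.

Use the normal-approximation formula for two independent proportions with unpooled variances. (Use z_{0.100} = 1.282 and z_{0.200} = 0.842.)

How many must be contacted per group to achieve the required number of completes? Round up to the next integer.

n = 162 per group

n = (z_α + z_β)² · [p₁(1−p₁) + p₂(1−p₂)] / (p₁ − p₂)²
  = (1.282 + 0.842)² · (0.60·0.40 + 0.82·0.18) / (-0.22)²
  = (2.124)² · (0.2400 + 0.1476) / 0.0484
  = 4.5114 · 0.3876 / 0.0484
  = 36.13
Design effect: 2.5 × 36.13 = 90.32.
Adjust for 56% response: 90.32 / 0.56 = 161.29.
Round up → n = 162 per group.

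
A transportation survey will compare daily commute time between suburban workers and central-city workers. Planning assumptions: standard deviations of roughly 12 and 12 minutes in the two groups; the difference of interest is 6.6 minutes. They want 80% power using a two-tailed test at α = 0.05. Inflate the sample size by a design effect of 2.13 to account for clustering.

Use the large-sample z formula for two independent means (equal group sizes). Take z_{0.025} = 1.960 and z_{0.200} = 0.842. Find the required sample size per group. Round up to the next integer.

n = 111 per group

n = (z_{α/2} + z_β)² · (σ₁² + σ₂²) / δ²
  = (1.960 + 0.842)² · (12² + 12² = 288) / 6.6²
  = 7.8512 · 288 / 43.56
  = 51.91
Design effect: 2.13 × 51.91 = 110.57.
Round up → n = 111 per group.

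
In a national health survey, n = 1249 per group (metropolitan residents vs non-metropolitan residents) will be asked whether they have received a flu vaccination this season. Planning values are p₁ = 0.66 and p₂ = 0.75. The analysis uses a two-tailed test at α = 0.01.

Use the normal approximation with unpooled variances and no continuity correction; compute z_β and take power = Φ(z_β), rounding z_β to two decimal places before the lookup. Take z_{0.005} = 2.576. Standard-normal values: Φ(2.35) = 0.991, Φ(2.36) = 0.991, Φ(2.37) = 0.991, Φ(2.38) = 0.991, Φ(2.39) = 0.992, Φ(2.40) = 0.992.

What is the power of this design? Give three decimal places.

Power ≈ 0.991

z_β = |p₁−p₂|·√(n/[p₁q₁+p₂q₂]) − z_{α/2}
    = 0.09 · √(1249/0.4119) − 2.576
    = 0.09 · 55.0662 − 2.576
    = 4.9560 − 2.576 = 2.3800 → 2.38
Power = Φ(2.38) = 0.991.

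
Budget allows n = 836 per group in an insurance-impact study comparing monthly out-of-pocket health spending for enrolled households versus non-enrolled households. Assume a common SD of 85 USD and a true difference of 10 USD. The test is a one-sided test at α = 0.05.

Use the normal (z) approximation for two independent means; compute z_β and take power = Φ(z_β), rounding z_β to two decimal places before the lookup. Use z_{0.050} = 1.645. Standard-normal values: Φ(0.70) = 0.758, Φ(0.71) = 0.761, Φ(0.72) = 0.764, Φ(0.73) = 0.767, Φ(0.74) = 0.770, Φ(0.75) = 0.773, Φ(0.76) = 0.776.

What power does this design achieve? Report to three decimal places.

Power ≈ 0.776

z_β = δ·√(n/(σ₁²+σ₂²)) − z_α
    = 10 · √(836/14450) − 1.645
    = 10 · 0.24053 − 1.645
    = 2.4053 − 1.645 = 0.7603 → 0.76
Power = Φ(0.76) = 0.776.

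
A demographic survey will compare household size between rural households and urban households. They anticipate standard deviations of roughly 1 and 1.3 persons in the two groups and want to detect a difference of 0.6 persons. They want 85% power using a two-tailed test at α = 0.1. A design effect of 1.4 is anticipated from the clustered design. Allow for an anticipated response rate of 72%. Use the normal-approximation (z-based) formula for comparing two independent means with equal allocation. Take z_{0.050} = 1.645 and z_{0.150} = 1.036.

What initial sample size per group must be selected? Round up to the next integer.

n = (z_{α/2} + z_β)² · (σ₁² + σ₂²) / δ²
  = (1.645 + 1.036)² · (1² + 1.3² = 2.69) / 0.6²
  = 7.1878 · 2.69 / 0.36
  = 53.71
Design effect: 1.4 × 53.71 = 75.19.
Adjust for 72% response: 75.19 / 0.72 = 104.43.
Round up → n = 105 per group.

n = 105 per group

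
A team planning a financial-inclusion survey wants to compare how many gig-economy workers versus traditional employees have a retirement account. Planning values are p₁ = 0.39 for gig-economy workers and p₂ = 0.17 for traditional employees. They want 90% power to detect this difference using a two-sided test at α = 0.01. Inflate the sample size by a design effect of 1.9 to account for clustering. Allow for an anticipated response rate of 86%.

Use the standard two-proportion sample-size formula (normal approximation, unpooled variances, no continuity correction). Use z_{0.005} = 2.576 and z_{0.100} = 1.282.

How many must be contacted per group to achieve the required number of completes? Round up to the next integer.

n = 258 per group

n = (z_{α/2} + z_β)² · [p₁(1−p₁) + p₂(1−p₂)] / (p₁ − p₂)²
  = (2.576 + 1.282)² · (0.39·0.61 + 0.17·0.83) / (0.22)²
  = (3.858)² · (0.2379 + 0.1411) / 0.0484
  = 14.8842 · 0.3790 / 0.0484
  = 116.55
Design effect: 1.9 × 116.55 = 221.45.
Adjust for 86% response: 221.45 / 0.86 = 257.50.
Round up → n = 258 per group.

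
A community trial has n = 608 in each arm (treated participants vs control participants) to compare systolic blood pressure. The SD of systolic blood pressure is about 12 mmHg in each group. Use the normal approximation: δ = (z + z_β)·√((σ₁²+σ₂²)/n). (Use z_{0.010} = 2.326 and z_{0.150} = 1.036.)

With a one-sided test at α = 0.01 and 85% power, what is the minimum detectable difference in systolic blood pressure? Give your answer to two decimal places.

δ = (z_α + z_β) · √((σ₁²+σ₂²)/n)
  = (2.326 + 1.036) · √(288/608)
  = 3.362 · √0.47368
  = 3.362 · 0.6882
  = 2.3139

Minimum detectable difference ≈ 2.31 mmHg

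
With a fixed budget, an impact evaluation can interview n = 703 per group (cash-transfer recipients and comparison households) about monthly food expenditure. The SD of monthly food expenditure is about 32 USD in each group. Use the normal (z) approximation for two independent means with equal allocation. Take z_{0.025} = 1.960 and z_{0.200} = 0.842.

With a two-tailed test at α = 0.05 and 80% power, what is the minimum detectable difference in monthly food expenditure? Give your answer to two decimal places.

δ = (z_{α/2} + z_β) · √((σ₁²+σ₂²)/n)
  = (1.960 + 0.842) · √(2048/703)
  = 2.802 · √2.9132
  = 2.802 · 1.7068
  = 4.7825

Minimum detectable difference ≈ 4.78 USD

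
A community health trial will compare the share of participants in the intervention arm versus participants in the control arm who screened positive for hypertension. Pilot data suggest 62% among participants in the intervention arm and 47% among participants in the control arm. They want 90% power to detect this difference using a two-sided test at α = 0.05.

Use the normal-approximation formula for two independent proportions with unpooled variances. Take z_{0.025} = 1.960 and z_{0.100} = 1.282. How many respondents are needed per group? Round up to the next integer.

n = 227 per group

n = (z_{α/2} + z_β)² · [p₁(1−p₁) + p₂(1−p₂)] / (p₁ − p₂)²
  = (1.960 + 1.282)² · (0.62·0.38 + 0.47·0.53) / (0.15)²
  = (3.242)² · (0.2356 + 0.2491) / 0.0225
  = 10.5106 · 0.4847 / 0.0225
  = 226.42
Round up → n = 227 per group.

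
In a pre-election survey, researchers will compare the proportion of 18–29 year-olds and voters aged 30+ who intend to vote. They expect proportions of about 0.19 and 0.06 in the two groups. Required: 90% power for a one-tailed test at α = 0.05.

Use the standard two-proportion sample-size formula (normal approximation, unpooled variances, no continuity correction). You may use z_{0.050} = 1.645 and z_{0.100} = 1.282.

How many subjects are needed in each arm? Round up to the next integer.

n = 107 per group

n = (z_α + z_β)² · [p₁(1−p₁) + p₂(1−p₂)] / (p₁ − p₂)²
  = (1.645 + 1.282)² · (0.19·0.81 + 0.06·0.94) / (0.13)²
  = (2.927)² · (0.1539 + 0.0564) / 0.0169
  = 8.5673 · 0.2103 / 0.0169
  = 106.61
Round up → n = 107 per group.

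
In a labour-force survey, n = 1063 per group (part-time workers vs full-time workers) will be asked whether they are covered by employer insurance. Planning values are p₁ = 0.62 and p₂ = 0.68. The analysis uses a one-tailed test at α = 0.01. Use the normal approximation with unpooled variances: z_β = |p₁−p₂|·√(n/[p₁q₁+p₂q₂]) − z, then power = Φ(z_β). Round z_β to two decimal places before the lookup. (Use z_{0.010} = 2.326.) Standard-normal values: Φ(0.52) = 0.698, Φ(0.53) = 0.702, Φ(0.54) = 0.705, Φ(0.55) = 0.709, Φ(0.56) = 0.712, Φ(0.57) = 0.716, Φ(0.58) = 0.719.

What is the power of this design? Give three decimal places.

z_β = |p₁−p₂|·√(n/[p₁q₁+p₂q₂]) − z_α
    = 0.06 · √(1063/0.4532) − 2.326
    = 0.06 · 48.4308 − 2.326
    = 2.9058 − 2.326 = 0.5798 → 0.58
Power = Φ(0.58) = 0.719.

Power ≈ 0.719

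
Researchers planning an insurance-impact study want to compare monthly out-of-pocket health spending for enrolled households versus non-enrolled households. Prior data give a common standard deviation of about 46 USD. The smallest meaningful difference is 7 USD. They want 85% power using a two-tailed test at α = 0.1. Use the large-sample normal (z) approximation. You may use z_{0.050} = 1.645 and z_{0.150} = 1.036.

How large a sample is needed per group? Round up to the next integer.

n = 621 per group

n = (z_{α/2} + z_β)² · (σ₁² + σ₂²) / δ²
  = (1.645 + 1.036)² · (2·46² = 4232) / 7²
  = 7.1878 · 4232 / 49
  = 620.79
Round up → n = 621 per group.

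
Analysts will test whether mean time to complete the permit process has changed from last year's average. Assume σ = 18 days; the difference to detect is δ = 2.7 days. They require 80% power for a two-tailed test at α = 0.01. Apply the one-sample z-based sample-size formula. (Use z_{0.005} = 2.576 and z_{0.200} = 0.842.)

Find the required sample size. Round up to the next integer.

n = 520

n = (z_{α/2} + z_β)² · σ² / δ²
  = (2.576 + 0.842)² · 18² / 2.7²
  = 11.6827 · 324 / 7.29
  = 519.23
Round up → n = 520.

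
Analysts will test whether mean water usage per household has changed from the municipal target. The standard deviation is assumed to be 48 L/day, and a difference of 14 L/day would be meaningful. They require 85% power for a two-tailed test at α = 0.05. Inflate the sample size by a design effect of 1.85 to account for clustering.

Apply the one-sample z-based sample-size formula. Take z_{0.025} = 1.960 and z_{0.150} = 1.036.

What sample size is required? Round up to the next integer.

n = 196

n = (z_{α/2} + z_β)² · σ² / δ²
  = (1.960 + 1.036)² · 48² / 14²
  = 8.9760 · 2304 / 196
  = 105.51
Design effect: 1.85 × 105.51 = 195.20.
Round up → n = 196.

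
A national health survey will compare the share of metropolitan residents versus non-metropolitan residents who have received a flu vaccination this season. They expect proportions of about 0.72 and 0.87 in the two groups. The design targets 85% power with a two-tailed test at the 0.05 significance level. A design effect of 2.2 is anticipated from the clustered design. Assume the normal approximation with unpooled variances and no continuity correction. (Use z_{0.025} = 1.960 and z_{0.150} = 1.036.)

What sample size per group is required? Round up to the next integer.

n = 277 per group

n = (z_{α/2} + z_β)² · [p₁(1−p₁) + p₂(1−p₂)] / (p₁ − p₂)²
  = (1.960 + 1.036)² · (0.72·0.28 + 0.87·0.13) / (-0.15)²
  = (2.996)² · (0.2016 + 0.1131) / 0.0225
  = 8.9760 · 0.3147 / 0.0225
  = 125.54
Design effect: 2.2 × 125.54 = 276.20.
Round up → n = 277 per group.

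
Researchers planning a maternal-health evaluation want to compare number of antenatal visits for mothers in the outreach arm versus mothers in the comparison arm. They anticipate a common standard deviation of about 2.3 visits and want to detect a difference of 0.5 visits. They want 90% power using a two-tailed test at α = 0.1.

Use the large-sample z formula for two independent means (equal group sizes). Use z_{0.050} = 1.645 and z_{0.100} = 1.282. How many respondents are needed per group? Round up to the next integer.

n = (z_{α/2} + z_β)² · (σ₁² + σ₂²) / δ²
  = (1.645 + 1.282)² · (2·2.3² = 10.58) / 0.5²
  = 8.5673 · 10.58 / 0.25
  = 362.57
Round up → n = 363 per group.

n = 363 per group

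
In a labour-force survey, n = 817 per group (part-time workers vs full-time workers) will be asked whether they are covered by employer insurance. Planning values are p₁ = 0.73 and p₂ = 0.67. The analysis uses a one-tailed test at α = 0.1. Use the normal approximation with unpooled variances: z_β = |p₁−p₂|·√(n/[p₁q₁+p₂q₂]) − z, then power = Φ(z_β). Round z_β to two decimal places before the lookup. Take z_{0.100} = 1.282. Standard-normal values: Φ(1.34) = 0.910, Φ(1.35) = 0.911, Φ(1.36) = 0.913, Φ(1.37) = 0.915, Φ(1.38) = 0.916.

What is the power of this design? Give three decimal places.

z_β = |p₁−p₂|·√(n/[p₁q₁+p₂q₂]) − z_α
    = 0.06 · √(817/0.4182) − 1.282
    = 0.06 · 44.1997 − 1.282
    = 2.6520 − 1.282 = 1.3700 → 1.37
Power = Φ(1.37) = 0.915.

Power ≈ 0.915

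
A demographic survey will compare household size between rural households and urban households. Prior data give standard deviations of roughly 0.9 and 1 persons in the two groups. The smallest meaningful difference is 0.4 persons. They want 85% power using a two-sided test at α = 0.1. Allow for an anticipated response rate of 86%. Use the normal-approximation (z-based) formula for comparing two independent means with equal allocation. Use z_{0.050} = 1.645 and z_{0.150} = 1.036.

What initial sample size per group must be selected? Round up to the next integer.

n = (z_{α/2} + z_β)² · (σ₁² + σ₂²) / δ²
  = (1.645 + 1.036)² · (0.9² + 1² = 1.81) / 0.4²
  = 7.1878 · 1.81 / 0.16
  = 81.31
Adjust for 86% response: 81.31 / 0.86 = 94.55.
Round up → n = 95 per group.

n = 95 per group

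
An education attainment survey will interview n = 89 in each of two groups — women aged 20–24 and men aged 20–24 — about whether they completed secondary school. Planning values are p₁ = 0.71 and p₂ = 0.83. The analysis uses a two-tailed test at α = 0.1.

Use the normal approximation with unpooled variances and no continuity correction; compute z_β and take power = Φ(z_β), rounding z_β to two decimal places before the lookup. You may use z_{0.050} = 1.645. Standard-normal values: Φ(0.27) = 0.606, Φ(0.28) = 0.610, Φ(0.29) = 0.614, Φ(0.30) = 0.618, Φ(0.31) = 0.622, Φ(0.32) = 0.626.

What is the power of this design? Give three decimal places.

z_β = |p₁−p₂|·√(n/[p₁q₁+p₂q₂]) − z_{α/2}
    = 0.12 · √(89/0.3470) − 1.645
    = 0.12 · 16.0151 − 1.645
    = 1.9218 − 1.645 = 0.2768 → 0.28
Power = Φ(0.28) = 0.610.

Power ≈ 0.610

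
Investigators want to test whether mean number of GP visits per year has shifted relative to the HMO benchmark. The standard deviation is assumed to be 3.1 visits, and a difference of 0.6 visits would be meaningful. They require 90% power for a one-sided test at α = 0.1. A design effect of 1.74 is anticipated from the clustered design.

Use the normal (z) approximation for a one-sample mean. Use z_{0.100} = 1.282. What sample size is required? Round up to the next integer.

n = 306

n = (z_α + z_β)² · σ² / δ²
  = (1.282 + 1.282)² · 3.1² / 0.6²
  = 6.5741 · 9.61 / 0.36
  = 175.49
Design effect: 1.74 × 175.49 = 305.36.
Round up → n = 306.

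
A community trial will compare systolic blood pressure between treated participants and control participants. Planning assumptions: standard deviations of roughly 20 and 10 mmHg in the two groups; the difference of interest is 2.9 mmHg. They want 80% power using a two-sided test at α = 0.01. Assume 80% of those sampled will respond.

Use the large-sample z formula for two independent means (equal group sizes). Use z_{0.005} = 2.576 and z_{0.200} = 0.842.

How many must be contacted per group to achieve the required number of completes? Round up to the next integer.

n = (z_{α/2} + z_β)² · (σ₁² + σ₂²) / δ²
  = (2.576 + 0.842)² · (20² + 10² = 500) / 2.9²
  = 11.6827 · 500 / 8.41
  = 694.57
Adjust for 80% response: 694.57 / 0.80 = 868.22.
Round up → n = 869 per group.

n = 869 per group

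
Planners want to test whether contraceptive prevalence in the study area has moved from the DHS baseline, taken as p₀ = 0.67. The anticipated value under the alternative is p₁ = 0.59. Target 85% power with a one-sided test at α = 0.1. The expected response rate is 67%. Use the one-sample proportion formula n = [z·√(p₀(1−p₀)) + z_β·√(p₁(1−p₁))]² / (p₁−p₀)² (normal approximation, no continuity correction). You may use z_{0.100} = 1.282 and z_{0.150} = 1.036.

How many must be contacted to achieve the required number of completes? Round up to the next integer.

n = 289

n = [z_α·√(p₀q₀) + z_β·√(p₁q₁)]² / (p₁ − p₀)²
  = [1.282·√(0.67·0.33) + 1.036·√(0.59·0.41)]² / (-0.08)²
  = [1.282·0.4702 + 1.036·0.4918]² / 0.0064
  = [1.1124]² / 0.0064
  = 193.33
Adjust for 67% response: 193.33 / 0.67 = 288.56.
Round up → n = 289.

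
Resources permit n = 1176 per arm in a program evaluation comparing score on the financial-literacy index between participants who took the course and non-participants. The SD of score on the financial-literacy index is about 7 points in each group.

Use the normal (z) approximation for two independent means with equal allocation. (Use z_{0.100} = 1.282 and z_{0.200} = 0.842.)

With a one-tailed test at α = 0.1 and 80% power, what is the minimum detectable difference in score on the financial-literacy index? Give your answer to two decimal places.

δ = (z_α + z_β) · √((σ₁²+σ₂²)/n)
  = (1.282 + 0.842) · √(98/1176)
  = 2.124 · √0.08333
  = 2.124 · 0.2887
  = 0.6131

Minimum detectable difference ≈ 0.61 points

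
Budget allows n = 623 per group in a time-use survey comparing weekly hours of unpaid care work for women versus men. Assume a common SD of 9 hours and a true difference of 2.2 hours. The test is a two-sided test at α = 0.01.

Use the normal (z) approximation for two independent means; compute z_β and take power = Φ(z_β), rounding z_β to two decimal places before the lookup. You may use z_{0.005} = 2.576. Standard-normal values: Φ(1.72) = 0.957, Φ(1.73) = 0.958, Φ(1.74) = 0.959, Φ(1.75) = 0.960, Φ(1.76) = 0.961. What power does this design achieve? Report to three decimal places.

z_β = δ·√(n/(σ₁²+σ₂²)) − z_{α/2}
    = 2.2 · √(623/162) − 2.576
    = 2.2 · 1.96104 − 2.576
    = 4.3143 − 2.576 = 1.7383 → 1.74
Power = Φ(1.74) = 0.959.

Power ≈ 0.959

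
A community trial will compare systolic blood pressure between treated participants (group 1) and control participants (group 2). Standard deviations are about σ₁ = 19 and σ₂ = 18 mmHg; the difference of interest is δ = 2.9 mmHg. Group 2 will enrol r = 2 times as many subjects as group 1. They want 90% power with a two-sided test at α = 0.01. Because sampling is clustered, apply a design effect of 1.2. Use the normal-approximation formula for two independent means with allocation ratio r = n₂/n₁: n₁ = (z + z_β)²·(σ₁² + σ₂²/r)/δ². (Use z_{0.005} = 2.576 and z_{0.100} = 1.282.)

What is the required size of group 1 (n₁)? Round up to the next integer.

n₁ = (z_{α/2} + z_β)² · (σ₁² + σ₂²/r) / δ²
   = (2.576 + 1.282)² · (19² + 18²/2) / 2.9²
   = 14.8842 · (361 + 162) / 8.41
   = 14.8842 · 523 / 8.41
   = 925.61
Design effect: 1.2 × 925.61 = 1110.74.
Round up → n₁ = 1111; n₂ = r·n₁ = 2 × 1111 = 2222.

n₁ = 1111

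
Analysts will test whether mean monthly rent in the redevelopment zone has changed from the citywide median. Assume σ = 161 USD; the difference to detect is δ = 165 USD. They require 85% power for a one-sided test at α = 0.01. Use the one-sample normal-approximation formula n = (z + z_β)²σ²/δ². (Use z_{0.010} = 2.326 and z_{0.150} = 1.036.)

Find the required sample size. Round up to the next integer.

n = (z_α + z_β)² · σ² / δ²
  = (2.326 + 1.036)² · 161² / 165²
  = 11.3030 · 25921 / 27225
  = 10.76
Round up → n = 11.

n = 11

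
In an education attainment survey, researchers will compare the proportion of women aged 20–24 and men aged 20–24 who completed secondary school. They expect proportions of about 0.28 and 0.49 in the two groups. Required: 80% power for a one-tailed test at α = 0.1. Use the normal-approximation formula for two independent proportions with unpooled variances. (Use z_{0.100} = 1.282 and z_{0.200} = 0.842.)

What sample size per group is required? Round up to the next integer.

n = (z_α + z_β)² · [p₁(1−p₁) + p₂(1−p₂)] / (p₁ − p₂)²
  = (1.282 + 0.842)² · (0.28·0.72 + 0.49·0.51) / (-0.21)²
  = (2.124)² · (0.2016 + 0.2499) / 0.0441
  = 4.5114 · 0.4515 / 0.0441
  = 46.19
Round up → n = 47 per group.

n = 47 per group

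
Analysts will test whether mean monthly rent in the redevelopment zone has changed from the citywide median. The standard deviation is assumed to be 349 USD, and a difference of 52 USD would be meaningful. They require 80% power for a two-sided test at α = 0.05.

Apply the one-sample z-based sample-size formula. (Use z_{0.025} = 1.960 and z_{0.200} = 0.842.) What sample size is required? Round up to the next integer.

n = 354

n = (z_{α/2} + z_β)² · σ² / δ²
  = (1.960 + 0.842)² · 349² / 52²
  = 7.8512 · 121801 / 2704
  = 353.66
Round up → n = 354.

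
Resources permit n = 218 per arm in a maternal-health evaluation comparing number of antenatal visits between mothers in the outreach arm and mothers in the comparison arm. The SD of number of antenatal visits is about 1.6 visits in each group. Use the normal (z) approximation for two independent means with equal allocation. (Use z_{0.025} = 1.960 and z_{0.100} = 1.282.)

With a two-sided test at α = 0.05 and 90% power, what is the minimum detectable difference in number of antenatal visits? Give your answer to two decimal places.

Minimum detectable difference ≈ 0.50 visits

δ = (z_{α/2} + z_β) · √((σ₁²+σ₂²)/n)
  = (1.960 + 1.282) · √(5.12/218)
  = 3.242 · √0.02349
  = 3.242 · 0.1533
  = 0.4968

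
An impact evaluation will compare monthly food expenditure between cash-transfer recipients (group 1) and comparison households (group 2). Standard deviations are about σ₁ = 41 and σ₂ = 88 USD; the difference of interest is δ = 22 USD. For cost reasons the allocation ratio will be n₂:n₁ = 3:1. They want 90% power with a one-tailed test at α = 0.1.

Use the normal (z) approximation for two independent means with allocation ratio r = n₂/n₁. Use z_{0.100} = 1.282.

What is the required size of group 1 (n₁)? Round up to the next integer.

n₁ = 58

n₁ = (z_α + z_β)² · (σ₁² + σ₂²/r) / δ²
   = (1.282 + 1.282)² · (41² + 88²/3) / 22²
   = 6.5741 · (1681 + 2581.3) / 484
   = 6.5741 · 4262.3 / 484
   = 57.89
Round up → n₁ = 58; n₂ = r·n₁ = 3 × 58 = 174.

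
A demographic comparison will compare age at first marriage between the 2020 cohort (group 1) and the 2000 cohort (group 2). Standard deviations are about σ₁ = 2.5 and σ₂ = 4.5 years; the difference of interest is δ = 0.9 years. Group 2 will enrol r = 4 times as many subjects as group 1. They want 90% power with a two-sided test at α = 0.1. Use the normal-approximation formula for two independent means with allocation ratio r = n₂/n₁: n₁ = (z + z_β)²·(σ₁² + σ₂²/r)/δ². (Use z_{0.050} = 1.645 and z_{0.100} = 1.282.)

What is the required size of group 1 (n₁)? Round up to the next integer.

n₁ = 120

n₁ = (z_{α/2} + z_β)² · (σ₁² + σ₂²/r) / δ²
   = (1.645 + 1.282)² · (2.5² + 4.5²/4) / 0.9²
   = 8.5673 · (6.25 + 5.0625) / 0.81
   = 8.5673 · 11.3125 / 0.81
   = 119.65
Round up → n₁ = 120; n₂ = r·n₁ = 4 × 120 = 480.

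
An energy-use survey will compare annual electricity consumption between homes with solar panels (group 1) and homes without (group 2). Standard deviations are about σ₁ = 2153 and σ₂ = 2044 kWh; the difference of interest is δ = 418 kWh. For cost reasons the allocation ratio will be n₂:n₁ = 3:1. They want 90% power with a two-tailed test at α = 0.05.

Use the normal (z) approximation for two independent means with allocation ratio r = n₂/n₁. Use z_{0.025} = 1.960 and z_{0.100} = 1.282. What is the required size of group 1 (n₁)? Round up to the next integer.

n₁ = (z_{α/2} + z_β)² · (σ₁² + σ₂²/r) / δ²
   = (1.960 + 1.282)² · (2153² + 2044²/3) / 418²
   = 10.5106 · (4635409 + 1392645.3) / 174724
   = 10.5106 · 6028054.3 / 174724
   = 362.62
Round up → n₁ = 363; n₂ = r·n₁ = 3 × 363 = 1089.

n₁ = 363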